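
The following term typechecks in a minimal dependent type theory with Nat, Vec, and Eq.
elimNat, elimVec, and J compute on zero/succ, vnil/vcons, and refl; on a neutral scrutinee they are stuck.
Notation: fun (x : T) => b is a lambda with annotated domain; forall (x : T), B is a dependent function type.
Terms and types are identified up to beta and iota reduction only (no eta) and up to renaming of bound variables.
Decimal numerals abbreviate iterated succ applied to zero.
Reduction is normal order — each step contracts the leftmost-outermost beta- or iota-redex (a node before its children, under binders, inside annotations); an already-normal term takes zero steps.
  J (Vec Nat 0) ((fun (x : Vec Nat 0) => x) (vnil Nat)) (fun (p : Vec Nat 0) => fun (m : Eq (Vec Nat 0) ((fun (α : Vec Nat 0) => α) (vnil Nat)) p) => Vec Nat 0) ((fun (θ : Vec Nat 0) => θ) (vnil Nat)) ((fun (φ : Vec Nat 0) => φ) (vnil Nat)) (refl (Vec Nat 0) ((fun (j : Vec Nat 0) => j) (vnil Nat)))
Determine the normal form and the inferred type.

normal form:
  vnil Nat
type:
  Vec Nat 0


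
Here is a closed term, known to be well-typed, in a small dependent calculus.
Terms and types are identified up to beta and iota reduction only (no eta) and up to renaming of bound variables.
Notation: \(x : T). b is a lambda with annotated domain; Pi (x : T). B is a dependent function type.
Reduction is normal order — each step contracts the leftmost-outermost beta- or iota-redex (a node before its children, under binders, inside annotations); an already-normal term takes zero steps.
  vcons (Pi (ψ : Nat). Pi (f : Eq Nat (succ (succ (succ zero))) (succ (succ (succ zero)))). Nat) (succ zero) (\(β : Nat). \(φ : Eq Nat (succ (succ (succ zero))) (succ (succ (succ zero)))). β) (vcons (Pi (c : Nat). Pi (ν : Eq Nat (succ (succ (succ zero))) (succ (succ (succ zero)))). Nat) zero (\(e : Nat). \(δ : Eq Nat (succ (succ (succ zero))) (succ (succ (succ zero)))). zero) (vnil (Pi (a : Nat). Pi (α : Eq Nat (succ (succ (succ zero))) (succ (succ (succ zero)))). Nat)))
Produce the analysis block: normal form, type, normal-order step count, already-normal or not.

normal form:
  vcons (Pi (ψ : Nat). Pi (f : Eq Nat (succ (succ (succ zero))) (succ (succ (succ zero)))). Nat) (succ zero) (\(β : Nat). \(φ : Eq Nat (succ (succ (succ zero))) (succ (succ (succ zero)))). β) (vcons (Pi (c : Nat). Pi (ν : Eq Nat (succ (succ (succ zero))) (succ (succ (succ zero)))). Nat) zero (\(e : Nat). \(δ : Eq Nat (succ (succ (succ zero))) (succ (succ (succ zero)))). zero) (vnil (Pi (a : Nat). Pi (α : Eq Nat (succ (succ (succ zero))) (succ (succ (succ zero)))). Nat)))
inferred type:
  Vec (Pi (ψ : Nat). Pi (f : Eq Nat (succ (succ (succ zero))) (succ (succ (succ zero)))). Nat) (succ (succ zero))
normal-order step count: 0
started in normal form: yes


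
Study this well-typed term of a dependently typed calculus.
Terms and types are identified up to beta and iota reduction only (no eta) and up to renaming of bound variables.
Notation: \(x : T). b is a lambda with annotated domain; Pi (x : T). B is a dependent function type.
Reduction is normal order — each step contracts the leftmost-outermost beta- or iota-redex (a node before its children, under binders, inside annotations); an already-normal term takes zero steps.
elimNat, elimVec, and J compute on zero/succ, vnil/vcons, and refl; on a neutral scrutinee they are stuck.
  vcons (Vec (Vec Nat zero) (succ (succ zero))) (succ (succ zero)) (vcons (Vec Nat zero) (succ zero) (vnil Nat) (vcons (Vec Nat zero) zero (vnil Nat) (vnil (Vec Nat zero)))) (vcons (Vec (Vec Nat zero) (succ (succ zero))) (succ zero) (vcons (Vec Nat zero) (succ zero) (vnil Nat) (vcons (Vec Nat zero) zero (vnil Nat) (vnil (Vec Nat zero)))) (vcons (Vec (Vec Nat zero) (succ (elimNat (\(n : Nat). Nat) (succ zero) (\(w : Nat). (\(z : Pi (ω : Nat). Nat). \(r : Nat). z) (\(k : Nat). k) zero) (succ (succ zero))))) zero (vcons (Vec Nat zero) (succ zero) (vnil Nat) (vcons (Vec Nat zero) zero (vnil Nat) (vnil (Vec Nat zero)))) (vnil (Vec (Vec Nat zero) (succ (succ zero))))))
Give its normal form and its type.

resulting normal form:
  vcons (Vec (Vec Nat zero) (succ (succ zero))) (succ (succ zero)) (vcons (Vec Nat zero) (succ zero) (vnil Nat) (vcons (Vec Nat zero) zero (vnil Nat) (vnil (Vec Nat zero)))) (vcons (Vec (Vec Nat zero) (succ (succ zero))) (succ zero) (vcons (Vec Nat zero) (succ zero) (vnil Nat) (vcons (Vec Nat zero) zero (vnil Nat) (vnil (Vec Nat zero)))) (vcons (Vec (Vec Nat zero) (succ (succ zero))) zero (vcons (Vec Nat zero) (succ zero) (vnil Nat) (vcons (Vec Nat zero) zero (vnil Nat) (vnil (Vec Nat zero)))) (vnil (Vec (Vec Nat zero) (succ (succ zero))))))
inferred type:
  Vec (Vec (Vec Nat zero) (succ (succ zero))) (succ (succ (succ zero)))
observation: the leftmost-outermost redex is an elimNat iota-redex, and normalization takes 11 steps.


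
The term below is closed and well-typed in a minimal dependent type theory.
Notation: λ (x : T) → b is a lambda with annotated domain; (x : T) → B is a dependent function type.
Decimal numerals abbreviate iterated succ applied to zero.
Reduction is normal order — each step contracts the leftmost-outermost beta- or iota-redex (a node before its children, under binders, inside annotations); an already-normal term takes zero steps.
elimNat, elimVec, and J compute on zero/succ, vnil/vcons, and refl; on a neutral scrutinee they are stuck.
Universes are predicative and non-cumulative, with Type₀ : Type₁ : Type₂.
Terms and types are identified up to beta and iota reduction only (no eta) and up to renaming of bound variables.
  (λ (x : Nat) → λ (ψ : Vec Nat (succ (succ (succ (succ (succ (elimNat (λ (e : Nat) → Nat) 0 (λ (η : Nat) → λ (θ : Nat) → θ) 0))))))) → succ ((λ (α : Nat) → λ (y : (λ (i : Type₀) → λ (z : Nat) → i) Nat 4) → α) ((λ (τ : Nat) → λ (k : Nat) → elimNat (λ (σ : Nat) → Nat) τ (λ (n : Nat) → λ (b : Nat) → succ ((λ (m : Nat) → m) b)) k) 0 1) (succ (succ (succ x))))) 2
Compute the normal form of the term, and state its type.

reduced normal form:
  λ (x : Vec Nat 5) → 2
type:
  (x : Vec Nat 5) → Nat


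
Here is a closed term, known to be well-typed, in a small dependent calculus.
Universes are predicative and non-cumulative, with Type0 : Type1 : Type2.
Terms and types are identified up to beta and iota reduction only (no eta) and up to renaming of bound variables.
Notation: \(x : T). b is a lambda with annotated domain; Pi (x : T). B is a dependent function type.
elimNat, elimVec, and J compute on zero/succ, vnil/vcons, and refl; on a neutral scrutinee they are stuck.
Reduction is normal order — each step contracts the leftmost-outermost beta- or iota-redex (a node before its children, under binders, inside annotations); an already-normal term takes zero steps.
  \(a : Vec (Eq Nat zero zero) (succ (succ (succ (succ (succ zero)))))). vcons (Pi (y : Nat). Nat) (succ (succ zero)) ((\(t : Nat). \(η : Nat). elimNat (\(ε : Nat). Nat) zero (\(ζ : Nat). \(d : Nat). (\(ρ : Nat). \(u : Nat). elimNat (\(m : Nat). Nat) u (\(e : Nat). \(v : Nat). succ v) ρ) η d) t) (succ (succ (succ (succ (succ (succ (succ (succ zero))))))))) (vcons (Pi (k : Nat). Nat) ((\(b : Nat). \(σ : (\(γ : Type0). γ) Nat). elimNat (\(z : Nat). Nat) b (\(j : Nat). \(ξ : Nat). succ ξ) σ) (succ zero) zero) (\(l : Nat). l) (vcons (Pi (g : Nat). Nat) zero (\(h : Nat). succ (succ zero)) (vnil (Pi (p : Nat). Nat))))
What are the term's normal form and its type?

normal form:
  \(a : Vec (Eq Nat zero zero) (succ (succ (succ (succ (succ zero)))))). vcons (Pi (y : Nat). Nat) (succ (succ zero)) (\(t : Nat). elimNat (\(η : Nat). Nat) (elimNat (\(ε : Nat). Nat) (elimNat (\(ζ : Nat). Nat) (elimNat (\(d : Nat). Nat) (elimNat (\(ρ : Nat). Nat) (elimNat (\(u : Nat). Nat) (elimNat (\(m : Nat). Nat) (elimNat (\(e : Nat). Nat) zero (\(v : Nat). \(k : Nat). succ k) t) (\(b : Nat). \(σ : Nat). succ σ) t) (\(γ : Nat). \(z : Nat). succ z) t) (\(j : Nat). \(ξ : Nat). succ ξ) t) (\(l : Nat). \(g : Nat). succ g) t) (\(h : Nat). \(p : Nat). succ p) t) (\(χ : Nat). \(ω : Nat). succ ω) t) (\(o : Nat). \(r : Nat). succ r) t) (vcons (Pi (α : Nat). Nat) (succ zero) (\(ν : Nat). ν) (vcons (Pi (κ : Nat). Nat) zero (\(ψ : Nat). succ (succ zero)) (vnil (Pi (i : Nat). Nat))))
inferred type:
  Pi (a : Vec (Eq Nat zero zero) (succ (succ (succ (succ (succ zero)))))). Vec (Pi (y : Nat). Nat) (succ (succ (succ zero)))
observation: 45 normal-order steps normalize the term, beginning with a beta-redex.


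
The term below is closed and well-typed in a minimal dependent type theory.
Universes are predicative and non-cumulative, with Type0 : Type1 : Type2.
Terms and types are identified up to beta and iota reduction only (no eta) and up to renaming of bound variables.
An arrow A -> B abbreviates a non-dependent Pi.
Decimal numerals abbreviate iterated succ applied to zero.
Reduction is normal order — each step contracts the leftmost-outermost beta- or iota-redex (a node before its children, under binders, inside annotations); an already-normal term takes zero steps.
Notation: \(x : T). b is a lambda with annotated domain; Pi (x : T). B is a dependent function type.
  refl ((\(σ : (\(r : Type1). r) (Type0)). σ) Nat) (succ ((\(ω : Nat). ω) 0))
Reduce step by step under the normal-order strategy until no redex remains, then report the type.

normal-order reduction:
  refl ((\(σ : (\(r : Type1). r) (Type0)). σ) Nat) (succ ((\(ω : Nat). ω) 0))
  ~> refl Nat (succ ((\(σ : Nat). σ) 0))
  ~> refl Nat 1
type:
  Eq Nat 1 1


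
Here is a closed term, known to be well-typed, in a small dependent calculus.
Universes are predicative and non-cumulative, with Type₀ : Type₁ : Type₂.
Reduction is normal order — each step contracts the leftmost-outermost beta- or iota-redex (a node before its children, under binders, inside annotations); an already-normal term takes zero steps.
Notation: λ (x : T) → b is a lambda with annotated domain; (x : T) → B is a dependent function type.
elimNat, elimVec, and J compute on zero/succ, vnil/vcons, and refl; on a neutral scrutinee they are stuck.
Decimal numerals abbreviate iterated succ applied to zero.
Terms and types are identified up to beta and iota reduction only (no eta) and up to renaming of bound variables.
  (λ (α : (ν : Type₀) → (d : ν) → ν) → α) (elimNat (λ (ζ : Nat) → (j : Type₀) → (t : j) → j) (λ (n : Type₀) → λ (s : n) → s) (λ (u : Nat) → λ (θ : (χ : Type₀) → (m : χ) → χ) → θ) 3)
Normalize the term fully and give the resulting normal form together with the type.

normal form:
  λ (α : Type₀) → λ (ν : α) → ν
inferred type:
  (α : Type₀) → (ν : α) → α
observation: the first redex contracted is a beta-redex; the normal form is reached in 11 normal-order steps.


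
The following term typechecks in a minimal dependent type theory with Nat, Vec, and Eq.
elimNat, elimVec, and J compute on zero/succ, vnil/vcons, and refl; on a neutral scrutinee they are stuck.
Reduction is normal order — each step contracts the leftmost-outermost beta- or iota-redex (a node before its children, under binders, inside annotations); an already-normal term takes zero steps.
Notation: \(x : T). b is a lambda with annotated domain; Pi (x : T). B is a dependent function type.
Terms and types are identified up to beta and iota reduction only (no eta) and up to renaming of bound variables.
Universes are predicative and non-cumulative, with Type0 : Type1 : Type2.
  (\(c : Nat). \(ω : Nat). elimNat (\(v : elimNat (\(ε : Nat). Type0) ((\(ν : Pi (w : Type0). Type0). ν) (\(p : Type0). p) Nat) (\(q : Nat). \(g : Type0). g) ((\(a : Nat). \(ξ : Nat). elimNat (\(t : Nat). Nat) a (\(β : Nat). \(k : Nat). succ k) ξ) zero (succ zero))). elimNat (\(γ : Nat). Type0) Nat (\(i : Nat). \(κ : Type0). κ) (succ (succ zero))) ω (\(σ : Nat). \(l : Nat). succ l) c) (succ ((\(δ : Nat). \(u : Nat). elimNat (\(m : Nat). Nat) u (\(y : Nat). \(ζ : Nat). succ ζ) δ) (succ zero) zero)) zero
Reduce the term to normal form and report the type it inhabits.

reduced normal form:
  succ (succ zero)
inferred type:
  Nat
observation: normalization takes exactly 34 steps under the normal-order strategy.


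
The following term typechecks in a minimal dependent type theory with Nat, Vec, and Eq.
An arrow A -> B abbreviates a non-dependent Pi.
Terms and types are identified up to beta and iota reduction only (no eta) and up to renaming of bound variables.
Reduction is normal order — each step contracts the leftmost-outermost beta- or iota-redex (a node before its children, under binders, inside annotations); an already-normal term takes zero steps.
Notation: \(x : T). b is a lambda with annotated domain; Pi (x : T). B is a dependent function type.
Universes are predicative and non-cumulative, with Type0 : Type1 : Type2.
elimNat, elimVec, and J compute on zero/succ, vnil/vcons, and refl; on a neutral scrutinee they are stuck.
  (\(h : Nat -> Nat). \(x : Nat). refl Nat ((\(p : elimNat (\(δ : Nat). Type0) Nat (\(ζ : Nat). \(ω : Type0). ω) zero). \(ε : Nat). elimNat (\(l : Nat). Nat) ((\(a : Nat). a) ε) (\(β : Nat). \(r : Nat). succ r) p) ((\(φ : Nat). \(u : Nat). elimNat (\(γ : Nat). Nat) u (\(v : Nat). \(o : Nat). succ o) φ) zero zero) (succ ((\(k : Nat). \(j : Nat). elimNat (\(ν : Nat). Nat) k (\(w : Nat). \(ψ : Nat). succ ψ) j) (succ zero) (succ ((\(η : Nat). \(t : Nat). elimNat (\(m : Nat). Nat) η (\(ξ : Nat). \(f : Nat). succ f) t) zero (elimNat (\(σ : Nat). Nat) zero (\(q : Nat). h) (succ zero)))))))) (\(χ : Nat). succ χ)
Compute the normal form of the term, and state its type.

reduced normal form:
  \(h : Nat). refl Nat (succ (succ (succ (succ zero))))
the term's type:
  Nat -> Eq Nat (succ (succ (succ (succ zero)))) (succ (succ (succ (succ zero))))
observation: 27 normal-order steps normalize the term, beginning with a beta-redex.


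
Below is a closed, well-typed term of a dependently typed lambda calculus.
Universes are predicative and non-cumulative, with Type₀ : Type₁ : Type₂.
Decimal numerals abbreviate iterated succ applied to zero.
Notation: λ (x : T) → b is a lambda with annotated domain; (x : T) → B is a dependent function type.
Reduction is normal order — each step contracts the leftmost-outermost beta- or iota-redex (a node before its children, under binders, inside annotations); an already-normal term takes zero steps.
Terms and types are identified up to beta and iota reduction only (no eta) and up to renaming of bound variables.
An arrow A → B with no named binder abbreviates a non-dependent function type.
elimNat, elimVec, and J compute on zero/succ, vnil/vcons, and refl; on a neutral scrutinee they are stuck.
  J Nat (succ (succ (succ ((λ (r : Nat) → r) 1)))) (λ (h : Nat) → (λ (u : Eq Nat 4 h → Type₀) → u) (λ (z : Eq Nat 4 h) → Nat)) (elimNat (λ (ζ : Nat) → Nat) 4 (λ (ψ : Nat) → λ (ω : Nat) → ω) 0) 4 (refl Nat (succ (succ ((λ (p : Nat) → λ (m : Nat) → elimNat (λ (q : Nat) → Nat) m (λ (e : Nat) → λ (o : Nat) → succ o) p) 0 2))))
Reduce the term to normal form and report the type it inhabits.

normal form:
  4
type:
  Nat
observation: 2 normal-order steps separate the term from its normal form.


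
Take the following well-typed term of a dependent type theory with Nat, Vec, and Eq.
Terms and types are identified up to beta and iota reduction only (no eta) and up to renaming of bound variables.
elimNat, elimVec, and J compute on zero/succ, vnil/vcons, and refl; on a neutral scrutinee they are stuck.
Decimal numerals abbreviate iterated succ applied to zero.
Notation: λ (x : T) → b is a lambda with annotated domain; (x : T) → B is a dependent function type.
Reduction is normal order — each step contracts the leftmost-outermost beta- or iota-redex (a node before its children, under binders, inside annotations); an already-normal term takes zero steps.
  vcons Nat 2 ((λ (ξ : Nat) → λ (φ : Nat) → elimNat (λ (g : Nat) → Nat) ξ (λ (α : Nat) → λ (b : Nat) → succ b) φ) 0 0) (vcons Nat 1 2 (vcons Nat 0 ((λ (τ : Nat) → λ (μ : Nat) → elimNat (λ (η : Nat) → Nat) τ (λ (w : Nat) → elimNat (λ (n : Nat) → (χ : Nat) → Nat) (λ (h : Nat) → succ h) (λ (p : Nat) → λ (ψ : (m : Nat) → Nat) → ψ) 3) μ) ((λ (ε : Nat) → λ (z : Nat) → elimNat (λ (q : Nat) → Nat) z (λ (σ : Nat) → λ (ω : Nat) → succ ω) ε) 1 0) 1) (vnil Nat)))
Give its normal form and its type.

resulting normal form:
  vcons Nat 2 0 (vcons Nat 1 2 (vcons Nat 0 2 (vnil Nat)))
inferred type:
  Vec Nat 3
observation: contracting a beta-redex first, the term normalizes in 25 steps.


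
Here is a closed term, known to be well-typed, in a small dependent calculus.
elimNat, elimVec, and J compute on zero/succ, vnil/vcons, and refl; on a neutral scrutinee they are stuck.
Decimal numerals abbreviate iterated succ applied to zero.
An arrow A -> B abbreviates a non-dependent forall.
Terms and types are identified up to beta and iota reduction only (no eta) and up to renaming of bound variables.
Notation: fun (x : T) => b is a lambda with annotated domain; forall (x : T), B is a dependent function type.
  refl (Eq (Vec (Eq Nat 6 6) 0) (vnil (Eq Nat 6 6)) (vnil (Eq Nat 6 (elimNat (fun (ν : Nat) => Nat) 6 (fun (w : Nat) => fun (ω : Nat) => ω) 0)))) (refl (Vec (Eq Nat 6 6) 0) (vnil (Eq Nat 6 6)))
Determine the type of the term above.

the term's type:
  Eq (Eq (Vec (Eq Nat 6 6) 0) (vnil (Eq Nat 6 6)) (vnil (Eq Nat 6 6))) (refl (Vec (Eq Nat 6 6) 0) (vnil (Eq Nat 6 6))) (refl (Vec (Eq Nat 6 6) 0) (vnil (Eq Nat 6 6)))


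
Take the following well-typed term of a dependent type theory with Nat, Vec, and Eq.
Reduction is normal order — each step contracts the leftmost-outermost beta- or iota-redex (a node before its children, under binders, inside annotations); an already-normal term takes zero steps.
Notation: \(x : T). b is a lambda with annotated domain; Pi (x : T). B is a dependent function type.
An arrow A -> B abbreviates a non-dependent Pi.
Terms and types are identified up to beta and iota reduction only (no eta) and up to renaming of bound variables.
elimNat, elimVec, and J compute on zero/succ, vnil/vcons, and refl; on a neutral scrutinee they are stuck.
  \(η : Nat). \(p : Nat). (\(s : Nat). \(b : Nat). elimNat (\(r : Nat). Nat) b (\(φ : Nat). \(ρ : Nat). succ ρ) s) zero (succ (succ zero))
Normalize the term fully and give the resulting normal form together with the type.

reduced normal form:
  \(η : Nat). \(p : Nat). succ (succ zero)
type:
  Nat -> Nat -> Nat


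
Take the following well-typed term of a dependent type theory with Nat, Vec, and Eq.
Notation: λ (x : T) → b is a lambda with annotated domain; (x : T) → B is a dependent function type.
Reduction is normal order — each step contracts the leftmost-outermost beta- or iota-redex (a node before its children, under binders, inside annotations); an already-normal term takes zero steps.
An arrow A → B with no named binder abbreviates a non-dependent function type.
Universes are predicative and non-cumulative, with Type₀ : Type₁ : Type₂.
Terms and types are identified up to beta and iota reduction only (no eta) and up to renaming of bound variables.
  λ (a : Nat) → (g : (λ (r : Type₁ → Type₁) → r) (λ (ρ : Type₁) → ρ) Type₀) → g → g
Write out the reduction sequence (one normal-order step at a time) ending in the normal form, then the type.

reduction (normal order):
  λ (a : Nat) → (g : (λ (r : Type₁ → Type₁) → r) (λ (ρ : Type₁) → ρ) Type₀) → g → g
  ~> λ (a : Nat) → (g : (λ (r : Type₁) → r) Type₀) → g → g
  ~> λ (a : Nat) → (g : Type₀) → g → g
inferred type:
  Nat → Type₁


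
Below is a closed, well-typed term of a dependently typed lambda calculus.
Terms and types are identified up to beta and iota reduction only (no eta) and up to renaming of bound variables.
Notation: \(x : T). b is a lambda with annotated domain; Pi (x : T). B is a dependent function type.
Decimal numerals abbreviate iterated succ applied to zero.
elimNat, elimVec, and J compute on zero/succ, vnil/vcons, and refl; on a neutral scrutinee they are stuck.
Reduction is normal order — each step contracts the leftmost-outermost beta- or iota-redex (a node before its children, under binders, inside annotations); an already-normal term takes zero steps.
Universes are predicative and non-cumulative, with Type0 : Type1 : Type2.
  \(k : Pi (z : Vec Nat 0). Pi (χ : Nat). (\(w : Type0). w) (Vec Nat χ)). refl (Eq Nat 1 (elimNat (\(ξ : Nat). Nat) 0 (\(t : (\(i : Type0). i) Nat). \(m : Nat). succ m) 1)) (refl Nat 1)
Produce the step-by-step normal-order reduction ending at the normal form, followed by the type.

normal-order reduction sequence:
  \(k : Pi (z : Vec Nat 0). Pi (χ : Nat). (\(w : Type0). w) (Vec Nat χ)). refl (Eq Nat 1 (elimNat (\(ξ : Nat). Nat) 0 (\(t : (\(i : Type0). i) Nat). \(m : Nat). succ m) 1)) (refl Nat 1)
  ~> \(k : Pi (z : Vec Nat 0). Pi (χ : Nat). Vec Nat χ). refl (Eq Nat 1 (elimNat (\(w : Nat). Nat) 0 (\(ξ : (\(t : Type0). t) Nat). \(i : Nat). succ i) 1)) (refl Nat 1)
  ~> \(k : Pi (z : Vec Nat 0). Pi (χ : Nat). Vec Nat χ). refl (Eq Nat 1 ((\(w : (\(ξ : Type0). ξ) Nat). \(t : Nat). succ t) 0 (elimNat (\(i : Nat). Nat) 0 (\(m : (\(x : Type0). x) Nat). \(α : Nat). succ α) 0))) (refl Nat 1)
  ~> \(k : Pi (z : Vec Nat 0). Pi (χ : Nat). Vec Nat χ). refl (Eq Nat 1 ((\(w : Nat). succ w) (elimNat (\(ξ : Nat). Nat) 0 (\(t : (\(i : Type0). i) Nat). \(m : Nat). succ m) 0))) (refl Nat 1)
  ~> \(k : Pi (z : Vec Nat 0). Pi (χ : Nat). Vec Nat χ). refl (Eq Nat 1 (succ (elimNat (\(w : Nat). Nat) 0 (\(ξ : (\(t : Type0). t) Nat). \(i : Nat). succ i) 0))) (refl Nat 1)
  ~> \(k : Pi (z : Vec Nat 0). Pi (χ : Nat). Vec Nat χ). refl (Eq Nat 1 1) (refl Nat 1)
the term's type:
  Pi (k : Pi (z : Vec Nat 0). Pi (χ : Nat). Vec Nat χ). Eq (Eq Nat 1 1) (refl Nat 1) (refl Nat 1)


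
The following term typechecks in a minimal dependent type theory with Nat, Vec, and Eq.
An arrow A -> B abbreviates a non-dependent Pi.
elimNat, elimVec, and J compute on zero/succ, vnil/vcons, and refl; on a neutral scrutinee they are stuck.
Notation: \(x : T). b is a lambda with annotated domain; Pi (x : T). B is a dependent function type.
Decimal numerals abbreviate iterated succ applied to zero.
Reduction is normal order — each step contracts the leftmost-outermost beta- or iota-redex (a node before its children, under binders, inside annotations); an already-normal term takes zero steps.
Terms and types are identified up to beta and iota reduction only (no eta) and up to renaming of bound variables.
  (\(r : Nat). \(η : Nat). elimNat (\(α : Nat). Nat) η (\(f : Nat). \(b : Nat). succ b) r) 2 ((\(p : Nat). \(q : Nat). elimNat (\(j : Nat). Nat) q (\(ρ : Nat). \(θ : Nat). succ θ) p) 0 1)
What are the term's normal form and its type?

normal form:
  3
inferred type:
  Nat


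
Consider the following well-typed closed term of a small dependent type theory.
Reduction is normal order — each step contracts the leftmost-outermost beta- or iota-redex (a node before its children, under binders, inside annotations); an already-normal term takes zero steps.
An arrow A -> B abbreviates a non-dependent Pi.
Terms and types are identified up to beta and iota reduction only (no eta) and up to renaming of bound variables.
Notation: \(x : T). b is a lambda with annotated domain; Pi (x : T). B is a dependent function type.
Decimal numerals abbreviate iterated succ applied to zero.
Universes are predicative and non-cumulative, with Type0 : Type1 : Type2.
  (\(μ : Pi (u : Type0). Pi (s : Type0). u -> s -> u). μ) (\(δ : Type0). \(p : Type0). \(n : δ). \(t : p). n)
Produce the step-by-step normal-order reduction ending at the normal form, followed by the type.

normal-order reduction sequence:
  (\(μ : Pi (u : Type0). Pi (s : Type0). u -> s -> u). μ) (\(δ : Type0). \(p : Type0). \(n : δ). \(t : p). n)
  ~> \(μ : Type0). \(u : Type0). \(s : μ). \(δ : u). s
the term's type:
  Pi (μ : Type0). Pi (u : Type0). μ -> u -> μ


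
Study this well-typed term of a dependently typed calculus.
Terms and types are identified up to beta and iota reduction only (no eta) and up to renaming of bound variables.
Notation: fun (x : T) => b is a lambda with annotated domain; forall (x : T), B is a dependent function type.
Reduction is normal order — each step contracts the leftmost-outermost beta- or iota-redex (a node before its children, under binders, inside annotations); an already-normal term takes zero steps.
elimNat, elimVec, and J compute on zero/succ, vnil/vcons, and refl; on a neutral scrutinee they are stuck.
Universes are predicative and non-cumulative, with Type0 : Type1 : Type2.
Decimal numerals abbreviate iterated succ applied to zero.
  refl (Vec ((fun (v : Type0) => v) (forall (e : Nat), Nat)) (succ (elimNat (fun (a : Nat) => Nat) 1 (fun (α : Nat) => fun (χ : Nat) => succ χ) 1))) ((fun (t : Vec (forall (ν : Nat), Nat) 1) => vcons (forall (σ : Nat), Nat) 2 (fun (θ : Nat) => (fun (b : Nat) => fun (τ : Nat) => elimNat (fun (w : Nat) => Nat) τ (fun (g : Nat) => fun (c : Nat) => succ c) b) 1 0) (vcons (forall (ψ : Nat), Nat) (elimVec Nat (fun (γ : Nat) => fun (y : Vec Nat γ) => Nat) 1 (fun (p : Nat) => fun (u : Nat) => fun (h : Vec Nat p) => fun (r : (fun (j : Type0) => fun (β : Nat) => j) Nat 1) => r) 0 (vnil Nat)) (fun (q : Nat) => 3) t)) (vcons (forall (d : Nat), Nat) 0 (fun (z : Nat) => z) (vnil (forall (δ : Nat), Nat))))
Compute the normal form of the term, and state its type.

normal form:
  refl (Vec (forall (v : Nat), Nat) 3) (vcons (forall (e : Nat), Nat) 2 (fun (a : Nat) => 1) (vcons (forall (α : Nat), Nat) 1 (fun (χ : Nat) => 3) (vcons (forall (t : Nat), Nat) 0 (fun (ν : Nat) => ν) (vnil (forall (σ : Nat), Nat)))))
inferred type:
  Eq (Vec (forall (v : Nat), Nat) 3) (vcons (forall (e : Nat), Nat) 2 (fun (a : Nat) => 1) (vcons (forall (α : Nat), Nat) 1 (fun (χ : Nat) => 3) (vcons (forall (t : Nat), Nat) 0 (fun (ν : Nat) => ν) (vnil (forall (σ : Nat), Nat))))) (vcons (forall (θ : Nat), Nat) 2 (fun (b : Nat) => 1) (vcons (forall (τ : Nat), Nat) 1 (fun (w : Nat) => 3) (vcons (forall (g : Nat), Nat) 0 (fun (c : Nat) => c) (vnil (forall (ψ : Nat), Nat)))))
observation: the leftmost-outermost redex is a beta-redex, and normalization takes 13 steps.


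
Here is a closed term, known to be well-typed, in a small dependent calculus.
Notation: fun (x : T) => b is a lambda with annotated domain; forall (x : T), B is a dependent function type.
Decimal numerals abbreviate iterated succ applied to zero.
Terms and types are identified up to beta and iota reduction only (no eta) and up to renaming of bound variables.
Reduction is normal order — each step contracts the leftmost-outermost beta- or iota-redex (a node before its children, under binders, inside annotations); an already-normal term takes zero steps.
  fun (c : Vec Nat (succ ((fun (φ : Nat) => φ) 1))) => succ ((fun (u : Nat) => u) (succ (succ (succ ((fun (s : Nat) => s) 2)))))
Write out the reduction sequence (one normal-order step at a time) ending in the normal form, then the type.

normal-order reduction:
  fun (c : Vec Nat (succ ((fun (φ : Nat) => φ) 1))) => succ ((fun (u : Nat) => u) (succ (succ (succ ((fun (s : Nat) => s) 2)))))
  ~> fun (c : Vec Nat 2) => succ ((fun (φ : Nat) => φ) (succ (succ (succ ((fun (u : Nat) => u) 2)))))
  ~> fun (c : Vec Nat 2) => succ (succ (succ (succ ((fun (φ : Nat) => φ) 2))))
  ~> fun (c : Vec Nat 2) => 6
the term's type:
  forall (c : Vec Nat 2), Nat


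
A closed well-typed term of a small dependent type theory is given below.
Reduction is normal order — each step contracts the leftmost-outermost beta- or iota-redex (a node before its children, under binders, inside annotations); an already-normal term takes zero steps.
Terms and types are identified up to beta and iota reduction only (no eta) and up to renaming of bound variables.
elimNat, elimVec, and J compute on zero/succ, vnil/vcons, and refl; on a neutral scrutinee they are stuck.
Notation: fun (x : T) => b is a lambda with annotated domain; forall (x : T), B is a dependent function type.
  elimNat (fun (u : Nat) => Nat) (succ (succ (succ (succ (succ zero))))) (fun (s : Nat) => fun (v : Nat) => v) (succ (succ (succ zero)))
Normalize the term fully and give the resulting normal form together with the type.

normal form:
  succ (succ (succ (succ (succ zero))))
the term's type:
  Nat
observation: the term reaches its normal form after 10 normal-order steps.


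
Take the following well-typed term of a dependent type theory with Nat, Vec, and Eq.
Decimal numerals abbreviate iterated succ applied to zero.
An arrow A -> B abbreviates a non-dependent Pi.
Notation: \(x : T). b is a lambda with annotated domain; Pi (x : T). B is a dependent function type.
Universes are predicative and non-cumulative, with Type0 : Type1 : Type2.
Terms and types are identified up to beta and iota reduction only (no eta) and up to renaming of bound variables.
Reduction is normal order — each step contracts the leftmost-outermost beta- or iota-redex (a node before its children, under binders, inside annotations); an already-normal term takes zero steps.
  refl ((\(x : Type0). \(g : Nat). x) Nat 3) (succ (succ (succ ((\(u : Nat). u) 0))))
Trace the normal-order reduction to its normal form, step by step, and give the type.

normal-order reduction sequence:
  refl ((\(x : Type0). \(g : Nat). x) Nat 3) (succ (succ (succ ((\(u : Nat). u) 0))))
  ~> refl ((\(x : Nat). Nat) 3) (succ (succ (succ ((\(g : Nat). g) 0))))
  ~> refl Nat (succ (succ (succ ((\(x : Nat). x) 0))))
  ~> refl Nat 3
type:
  Eq Nat 3 3


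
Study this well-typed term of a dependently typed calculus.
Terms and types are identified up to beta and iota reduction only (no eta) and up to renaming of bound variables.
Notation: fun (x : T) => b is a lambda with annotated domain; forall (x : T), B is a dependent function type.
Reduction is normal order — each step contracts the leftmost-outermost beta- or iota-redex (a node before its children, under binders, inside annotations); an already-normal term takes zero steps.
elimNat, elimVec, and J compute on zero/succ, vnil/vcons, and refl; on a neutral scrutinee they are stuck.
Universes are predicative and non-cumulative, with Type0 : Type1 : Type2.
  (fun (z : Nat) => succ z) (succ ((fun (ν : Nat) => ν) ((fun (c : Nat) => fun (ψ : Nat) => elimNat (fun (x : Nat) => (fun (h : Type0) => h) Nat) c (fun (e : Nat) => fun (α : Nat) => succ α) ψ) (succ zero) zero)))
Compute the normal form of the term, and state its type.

reduced normal form:
  succ (succ (succ zero))
the term's type:
  Nat
observation: the first redex contracted is a beta-redex; the normal form is reached in 5 normal-order steps.


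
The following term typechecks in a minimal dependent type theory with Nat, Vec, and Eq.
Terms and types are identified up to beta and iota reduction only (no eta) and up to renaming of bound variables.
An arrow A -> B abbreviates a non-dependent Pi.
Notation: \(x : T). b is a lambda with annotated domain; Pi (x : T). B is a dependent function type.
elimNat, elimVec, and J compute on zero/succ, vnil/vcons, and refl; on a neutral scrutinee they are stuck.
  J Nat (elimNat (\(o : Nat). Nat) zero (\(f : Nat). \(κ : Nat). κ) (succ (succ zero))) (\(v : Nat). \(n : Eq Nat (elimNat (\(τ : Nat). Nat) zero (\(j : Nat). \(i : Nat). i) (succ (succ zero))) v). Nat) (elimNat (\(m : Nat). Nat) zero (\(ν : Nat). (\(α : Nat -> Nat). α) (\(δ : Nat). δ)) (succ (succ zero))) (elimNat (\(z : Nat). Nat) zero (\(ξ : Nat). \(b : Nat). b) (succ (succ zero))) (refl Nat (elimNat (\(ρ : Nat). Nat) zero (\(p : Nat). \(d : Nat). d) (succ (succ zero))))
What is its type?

the term's type:
  Nat


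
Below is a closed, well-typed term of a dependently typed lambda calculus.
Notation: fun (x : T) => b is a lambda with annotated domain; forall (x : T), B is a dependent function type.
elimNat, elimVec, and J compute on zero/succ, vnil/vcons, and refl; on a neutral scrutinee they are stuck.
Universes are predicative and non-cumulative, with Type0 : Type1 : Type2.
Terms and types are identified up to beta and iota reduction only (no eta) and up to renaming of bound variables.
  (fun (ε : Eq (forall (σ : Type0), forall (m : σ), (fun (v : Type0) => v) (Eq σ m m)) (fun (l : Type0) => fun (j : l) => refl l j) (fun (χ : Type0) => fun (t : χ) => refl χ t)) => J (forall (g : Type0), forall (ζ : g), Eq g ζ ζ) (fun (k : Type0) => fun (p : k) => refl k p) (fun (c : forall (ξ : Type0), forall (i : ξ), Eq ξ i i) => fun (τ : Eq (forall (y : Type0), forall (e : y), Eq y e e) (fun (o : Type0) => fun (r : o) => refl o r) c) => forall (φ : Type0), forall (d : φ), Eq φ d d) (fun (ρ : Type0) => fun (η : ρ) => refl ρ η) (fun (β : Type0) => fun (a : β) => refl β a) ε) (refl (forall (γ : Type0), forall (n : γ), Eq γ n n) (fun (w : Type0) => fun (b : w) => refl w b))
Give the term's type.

type:
  forall (ε : Type0), forall (σ : ε), Eq ε σ σ


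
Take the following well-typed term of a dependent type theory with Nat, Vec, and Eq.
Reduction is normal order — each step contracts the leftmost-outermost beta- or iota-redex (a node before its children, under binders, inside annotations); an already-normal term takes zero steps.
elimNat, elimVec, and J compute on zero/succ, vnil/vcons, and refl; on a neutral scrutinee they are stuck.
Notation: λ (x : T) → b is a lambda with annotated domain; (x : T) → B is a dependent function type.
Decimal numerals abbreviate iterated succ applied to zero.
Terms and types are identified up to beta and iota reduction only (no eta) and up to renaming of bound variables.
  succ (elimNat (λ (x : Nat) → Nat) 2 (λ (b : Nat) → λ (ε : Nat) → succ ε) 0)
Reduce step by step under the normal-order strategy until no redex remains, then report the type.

reduction (normal order):
  succ (elimNat (λ (x : Nat) → Nat) 2 (λ (b : Nat) → λ (ε : Nat) → succ ε) 0)
  ~> 3
the term's type:
  Nat


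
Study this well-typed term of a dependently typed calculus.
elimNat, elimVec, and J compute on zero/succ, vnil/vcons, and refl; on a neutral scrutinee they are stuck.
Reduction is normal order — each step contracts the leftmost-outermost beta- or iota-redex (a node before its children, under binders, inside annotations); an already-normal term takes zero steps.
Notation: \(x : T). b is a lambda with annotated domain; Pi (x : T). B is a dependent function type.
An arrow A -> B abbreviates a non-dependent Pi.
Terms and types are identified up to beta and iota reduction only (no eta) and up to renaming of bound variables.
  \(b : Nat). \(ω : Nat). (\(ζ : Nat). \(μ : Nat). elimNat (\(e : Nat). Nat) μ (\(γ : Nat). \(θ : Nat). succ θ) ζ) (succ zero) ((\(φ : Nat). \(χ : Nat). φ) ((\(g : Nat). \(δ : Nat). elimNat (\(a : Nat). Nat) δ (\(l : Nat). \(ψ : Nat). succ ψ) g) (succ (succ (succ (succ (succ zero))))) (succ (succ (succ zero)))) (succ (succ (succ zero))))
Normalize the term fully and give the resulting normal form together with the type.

reduced normal form:
  \(b : Nat). \(ω : Nat). succ (succ (succ (succ (succ (succ (succ (succ (succ zero))))))))
the term's type:
  Nat -> Nat -> Nat
observation: reduction starts at a beta-redex, and 26 normal-order steps reach the normal form.


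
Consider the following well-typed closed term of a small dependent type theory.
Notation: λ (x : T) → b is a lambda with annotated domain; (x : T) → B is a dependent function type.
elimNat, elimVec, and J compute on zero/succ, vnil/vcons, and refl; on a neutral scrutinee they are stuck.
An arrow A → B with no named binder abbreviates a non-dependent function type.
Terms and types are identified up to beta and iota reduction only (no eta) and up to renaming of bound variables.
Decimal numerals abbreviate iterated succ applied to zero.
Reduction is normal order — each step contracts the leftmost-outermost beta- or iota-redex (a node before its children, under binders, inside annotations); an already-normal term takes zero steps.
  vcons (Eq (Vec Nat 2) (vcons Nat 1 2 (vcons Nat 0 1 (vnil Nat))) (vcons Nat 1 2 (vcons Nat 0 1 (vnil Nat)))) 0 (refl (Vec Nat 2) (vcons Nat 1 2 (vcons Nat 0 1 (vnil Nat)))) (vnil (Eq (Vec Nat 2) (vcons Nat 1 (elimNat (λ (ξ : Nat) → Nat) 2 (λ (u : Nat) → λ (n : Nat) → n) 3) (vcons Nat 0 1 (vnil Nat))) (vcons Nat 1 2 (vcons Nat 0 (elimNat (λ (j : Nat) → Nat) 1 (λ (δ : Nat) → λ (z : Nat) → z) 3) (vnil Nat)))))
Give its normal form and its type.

reduced normal form:
  vcons (Eq (Vec Nat 2) (vcons Nat 1 2 (vcons Nat 0 1 (vnil Nat))) (vcons Nat 1 2 (vcons Nat 0 1 (vnil Nat)))) 0 (refl (Vec Nat 2) (vcons Nat 1 2 (vcons Nat 0 1 (vnil Nat)))) (vnil (Eq (Vec Nat 2) (vcons Nat 1 2 (vcons Nat 0 1 (vnil Nat))) (vcons Nat 1 2 (vcons Nat 0 1 (vnil Nat)))))
inferred type:
  Vec (Eq (Vec Nat 2) (vcons Nat 1 2 (vcons Nat 0 1 (vnil Nat))) (vcons Nat 1 2 (vcons Nat 0 1 (vnil Nat)))) 1


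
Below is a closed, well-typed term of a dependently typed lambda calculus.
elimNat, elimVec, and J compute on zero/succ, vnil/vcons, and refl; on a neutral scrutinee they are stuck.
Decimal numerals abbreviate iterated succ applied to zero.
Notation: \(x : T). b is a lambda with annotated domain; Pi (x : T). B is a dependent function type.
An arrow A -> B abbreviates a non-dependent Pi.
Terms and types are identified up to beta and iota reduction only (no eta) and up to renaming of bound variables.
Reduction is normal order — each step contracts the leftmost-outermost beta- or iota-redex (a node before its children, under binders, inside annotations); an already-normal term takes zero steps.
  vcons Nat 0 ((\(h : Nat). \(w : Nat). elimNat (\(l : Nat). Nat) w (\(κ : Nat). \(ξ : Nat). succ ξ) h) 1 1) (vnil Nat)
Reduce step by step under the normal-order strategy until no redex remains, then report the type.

normal-order reduction:
  vcons Nat 0 ((\(h : Nat). \(w : Nat). elimNat (\(l : Nat). Nat) w (\(κ : Nat). \(ξ : Nat). succ ξ) h) 1 1) (vnil Nat)
  ~> vcons Nat 0 ((\(h : Nat). elimNat (\(w : Nat). Nat) h (\(l : Nat). \(κ : Nat). succ κ) 1) 1) (vnil Nat)
  ~> vcons Nat 0 (elimNat (\(h : Nat). Nat) 1 (\(w : Nat). \(l : Nat). succ l) 1) (vnil Nat)
  ~> vcons Nat 0 ((\(h : Nat). \(w : Nat). succ w) 0 (elimNat (\(l : Nat). Nat) 1 (\(κ : Nat). \(ξ : Nat). succ ξ) 0)) (vnil Nat)
  ~> vcons Nat 0 ((\(h : Nat). succ h) (elimNat (\(w : Nat). Nat) 1 (\(l : Nat). \(κ : Nat). succ κ) 0)) (vnil Nat)
  ~> vcons Nat 0 (succ (elimNat (\(h : Nat). Nat) 1 (\(w : Nat). \(l : Nat). succ l) 0)) (vnil Nat)
  ~> vcons Nat 0 2 (vnil Nat)
the term's type:
  Vec Nat 1


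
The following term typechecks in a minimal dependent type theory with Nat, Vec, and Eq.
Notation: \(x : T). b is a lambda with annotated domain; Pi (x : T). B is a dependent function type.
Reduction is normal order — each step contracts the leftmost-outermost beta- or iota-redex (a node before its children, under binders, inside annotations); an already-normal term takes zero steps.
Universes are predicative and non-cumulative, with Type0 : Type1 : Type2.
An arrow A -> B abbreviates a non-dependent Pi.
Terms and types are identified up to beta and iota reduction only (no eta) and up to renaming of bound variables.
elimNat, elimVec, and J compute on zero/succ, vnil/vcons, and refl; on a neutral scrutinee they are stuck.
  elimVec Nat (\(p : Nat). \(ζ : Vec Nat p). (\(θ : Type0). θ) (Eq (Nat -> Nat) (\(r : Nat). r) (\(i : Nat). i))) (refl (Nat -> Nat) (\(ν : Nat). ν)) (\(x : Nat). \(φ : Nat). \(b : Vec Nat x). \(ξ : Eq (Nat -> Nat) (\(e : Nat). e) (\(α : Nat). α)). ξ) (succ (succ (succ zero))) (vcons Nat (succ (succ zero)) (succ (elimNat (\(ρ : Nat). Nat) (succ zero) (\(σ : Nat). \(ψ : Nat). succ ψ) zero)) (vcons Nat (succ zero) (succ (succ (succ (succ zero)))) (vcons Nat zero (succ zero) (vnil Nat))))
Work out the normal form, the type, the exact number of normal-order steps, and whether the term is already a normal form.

normal form:
  refl (Nat -> Nat) (\(p : Nat). p)
inferred type:
  Eq (Nat -> Nat) (\(p : Nat). p) (\(ζ : Nat). ζ)
reduction steps (normal order): 16
already normal: no
first contracted redex: an elimVec iota-redex
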